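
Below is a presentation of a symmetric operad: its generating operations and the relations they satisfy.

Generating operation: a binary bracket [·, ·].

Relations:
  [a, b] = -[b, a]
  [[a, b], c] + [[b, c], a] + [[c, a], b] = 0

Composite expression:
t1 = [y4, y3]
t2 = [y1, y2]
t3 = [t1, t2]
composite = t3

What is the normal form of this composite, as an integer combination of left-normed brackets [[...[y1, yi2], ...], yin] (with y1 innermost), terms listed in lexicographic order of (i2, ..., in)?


[[[y1, y2], y3], y4] - [[[y1, y2], y4], y3]

Antisymmetry and Jacobi reduce to y1-anchored left-normed brackets.
Composite bracket: [[y4, y3], [y1, y2]]
Each bracket splits as ab - ba, giving 8 signed words (2^3 = 8).
Collect the words opening with y1:
  the word y1y2y3y4 carries sign +1 and contributes +[[[y1, y2], y3], y4]
  the word y1y2y4y3 carries sign -1 and contributes -[[[y1, y2], y4], y3]


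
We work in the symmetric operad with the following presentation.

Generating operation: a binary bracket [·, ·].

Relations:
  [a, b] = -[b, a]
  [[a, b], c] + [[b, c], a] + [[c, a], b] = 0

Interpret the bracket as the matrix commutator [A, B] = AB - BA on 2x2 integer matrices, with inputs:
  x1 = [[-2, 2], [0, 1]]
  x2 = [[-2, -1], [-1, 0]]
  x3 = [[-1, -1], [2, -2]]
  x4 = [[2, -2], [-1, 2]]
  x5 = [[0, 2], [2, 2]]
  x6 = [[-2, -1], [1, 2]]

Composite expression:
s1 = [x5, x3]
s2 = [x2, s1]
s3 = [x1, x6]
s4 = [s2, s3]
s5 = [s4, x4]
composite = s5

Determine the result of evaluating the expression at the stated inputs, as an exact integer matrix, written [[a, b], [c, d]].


[[252, -144], [72, -252]]

[x5, x3] = [[6, 0], [6, -6]]
[x2, [x5, x3]] = [[-6, 12], [0, 6]]
[x1, x6] = [[2, 11], [3, -2]]
[[x2, [x5, x3]], [x1, x6]] = [[36, -180], [36, -36]]
[[[x2, [x5, x3]], [x1, x6]], x4] = [[252, -144], [72, -252]]


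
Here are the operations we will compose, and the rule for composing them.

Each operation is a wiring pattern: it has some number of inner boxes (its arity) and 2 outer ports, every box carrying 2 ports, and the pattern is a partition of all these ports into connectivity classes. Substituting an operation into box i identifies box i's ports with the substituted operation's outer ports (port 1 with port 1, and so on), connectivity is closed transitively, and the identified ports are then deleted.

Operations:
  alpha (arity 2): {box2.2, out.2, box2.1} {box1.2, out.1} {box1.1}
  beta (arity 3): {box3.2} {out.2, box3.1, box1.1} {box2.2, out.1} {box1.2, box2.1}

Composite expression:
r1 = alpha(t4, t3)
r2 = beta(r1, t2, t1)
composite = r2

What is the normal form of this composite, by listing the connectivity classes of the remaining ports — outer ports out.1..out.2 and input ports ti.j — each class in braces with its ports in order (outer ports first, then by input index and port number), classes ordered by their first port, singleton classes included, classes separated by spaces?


Reachability decides: close wires over beta-identified ports.
through alpha, on inputs (t4, t3): {out.1, t4.2} {out.2, t3.1, t3.2} {t4.1} (out.j = stage outer ports)
through beta, on inputs (t4, t3, t2, t1): {out.1, t2.2} {out.2, t1.1, t4.2} {t1.2} {t2.1, t3.1, t3.2} {t4.1} (out.j = stage outer ports)

{out.1, t2.2} {out.2, t1.1, t4.2} {t1.2} {t2.1, t3.1, t3.2} {t4.1}


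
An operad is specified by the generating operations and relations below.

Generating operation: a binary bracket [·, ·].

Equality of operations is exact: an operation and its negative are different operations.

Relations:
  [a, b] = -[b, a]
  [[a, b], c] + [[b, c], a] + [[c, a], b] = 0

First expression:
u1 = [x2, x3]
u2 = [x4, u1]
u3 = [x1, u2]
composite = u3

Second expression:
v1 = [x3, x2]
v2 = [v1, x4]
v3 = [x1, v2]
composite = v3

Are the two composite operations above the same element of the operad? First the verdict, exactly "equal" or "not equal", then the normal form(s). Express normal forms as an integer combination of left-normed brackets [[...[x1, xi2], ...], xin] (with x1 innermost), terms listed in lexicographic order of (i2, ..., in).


equal; both compose to -[[[x1, x2], x3], x4] + [[[x1, x3], x2], x4] + [[[x1, x4], x2], x3] - [[[x1, x4], x3], x2]

Reducing the first expression gives -[[[x1, x2], x3], x4] + [[[x1, x3], x2], x4] + [[[x1, x4], x2], x3] - [[[x1, x4], x3], x2]
Reducing the second expression gives -[[[x1, x2], x3], x4] + [[[x1, x3], x2], x4] + [[[x1, x4], x2], x3] - [[[x1, x4], x3], x2]
One common form — equal.


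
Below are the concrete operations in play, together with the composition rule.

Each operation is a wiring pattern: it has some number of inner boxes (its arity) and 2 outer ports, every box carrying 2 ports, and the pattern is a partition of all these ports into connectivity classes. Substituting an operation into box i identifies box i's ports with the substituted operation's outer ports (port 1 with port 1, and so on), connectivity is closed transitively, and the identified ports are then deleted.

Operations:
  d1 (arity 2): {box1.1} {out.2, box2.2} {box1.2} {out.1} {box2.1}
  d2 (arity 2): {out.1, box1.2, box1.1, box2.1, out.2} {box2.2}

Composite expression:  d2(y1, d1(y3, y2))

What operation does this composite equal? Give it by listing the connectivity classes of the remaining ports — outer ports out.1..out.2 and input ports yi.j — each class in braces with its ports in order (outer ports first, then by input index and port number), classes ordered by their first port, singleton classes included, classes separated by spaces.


{out.1, out.2, y1.1, y1.2} {y2.1} {y2.2} {y3.1} {y3.2}

Two ports join when wires chain via d2-identified ports.
the subtree at d1 composes to {out.1} {out.2, y2.2} {y2.1} {y3.1} {y3.2} on (y3, y2); out.j = own outer ports
the subtree at d2 composes to {out.1, out.2, y1.1, y1.2} {y2.1} {y2.2} {y3.1} {y3.2} on (y1, y3, y2); out.j = own outer ports


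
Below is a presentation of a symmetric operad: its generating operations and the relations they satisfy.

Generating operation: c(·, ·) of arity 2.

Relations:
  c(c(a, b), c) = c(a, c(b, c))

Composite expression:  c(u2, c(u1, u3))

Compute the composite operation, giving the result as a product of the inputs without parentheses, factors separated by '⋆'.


All parenthesizations of c agree; list the u-inputs left to right.
c(u1, u3) unparenthesizes to u1 ⋆ u3
c(u2, c(u1, u3)) unparenthesizes to u2 ⋆ u1 ⋆ u3

u2 ⋆ u1 ⋆ u3


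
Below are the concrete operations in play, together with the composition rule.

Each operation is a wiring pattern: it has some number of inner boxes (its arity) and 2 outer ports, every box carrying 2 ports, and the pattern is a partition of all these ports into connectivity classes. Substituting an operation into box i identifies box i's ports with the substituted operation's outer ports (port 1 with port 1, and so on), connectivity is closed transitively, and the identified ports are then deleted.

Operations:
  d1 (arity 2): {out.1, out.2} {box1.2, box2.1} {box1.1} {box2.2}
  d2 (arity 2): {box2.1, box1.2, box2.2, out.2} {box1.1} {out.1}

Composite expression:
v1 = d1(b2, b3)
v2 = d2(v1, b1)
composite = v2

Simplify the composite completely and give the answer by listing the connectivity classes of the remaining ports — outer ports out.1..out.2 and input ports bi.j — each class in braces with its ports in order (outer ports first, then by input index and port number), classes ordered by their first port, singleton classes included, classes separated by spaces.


{out.1} {out.2, b1.1, b1.2} {b2.1} {b2.2, b3.1} {b3.2}

Substituting into d2 glues patterns; closure does the rest.
stage d1: inputs (b2, b3), connectivity {out.1, out.2} {b2.1} {b2.2, b3.1} {b3.2}, out.j its boundary
stage d2: inputs (b2, b3, b1), connectivity {out.1} {out.2, b1.1, b1.2} {b2.1} {b2.2, b3.1} {b3.2}, out.j its boundary


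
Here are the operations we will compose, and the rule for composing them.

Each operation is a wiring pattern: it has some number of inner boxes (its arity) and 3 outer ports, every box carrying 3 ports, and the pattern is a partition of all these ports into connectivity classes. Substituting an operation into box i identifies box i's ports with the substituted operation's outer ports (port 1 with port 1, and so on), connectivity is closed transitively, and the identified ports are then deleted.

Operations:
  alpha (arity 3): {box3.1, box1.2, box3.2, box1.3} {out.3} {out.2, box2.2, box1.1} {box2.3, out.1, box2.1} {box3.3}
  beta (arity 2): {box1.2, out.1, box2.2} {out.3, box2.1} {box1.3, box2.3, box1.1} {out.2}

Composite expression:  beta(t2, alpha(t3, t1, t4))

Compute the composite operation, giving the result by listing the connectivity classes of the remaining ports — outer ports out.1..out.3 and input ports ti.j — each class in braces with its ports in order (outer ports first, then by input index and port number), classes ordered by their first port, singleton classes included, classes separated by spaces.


{out.1, t1.2, t2.2, t3.1} {out.2} {out.3, t1.1, t1.3} {t2.1, t2.3} {t3.2, t3.3, t4.1, t4.2} {t4.3}

Two ports join when wires chain via beta-identified ports.
the subtree at alpha composes to {out.1, t1.1, t1.3} {out.2, t1.2, t3.1} {out.3} {t3.2, t3.3, t4.1, t4.2} {t4.3} on (t3, t1, t4); out.j = own outer ports
the subtree at beta composes to {out.1, t1.2, t2.2, t3.1} {out.2} {out.3, t1.1, t1.3} {t2.1, t2.3} {t3.2, t3.3, t4.1, t4.2} {t4.3} on (t2, t3, t1, t4); out.j = own outer ports


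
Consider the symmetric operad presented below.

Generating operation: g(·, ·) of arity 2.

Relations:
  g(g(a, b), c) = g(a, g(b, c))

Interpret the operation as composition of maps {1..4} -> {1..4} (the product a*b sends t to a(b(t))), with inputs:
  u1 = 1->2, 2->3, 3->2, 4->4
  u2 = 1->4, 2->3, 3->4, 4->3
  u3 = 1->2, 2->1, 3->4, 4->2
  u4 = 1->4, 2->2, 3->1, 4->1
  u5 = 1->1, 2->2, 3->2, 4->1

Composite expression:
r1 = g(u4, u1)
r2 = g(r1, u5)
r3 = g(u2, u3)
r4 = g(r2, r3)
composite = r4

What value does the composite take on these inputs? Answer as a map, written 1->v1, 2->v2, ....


g(u4, u1) = 1->2, 2->1, 3->2, 4->1
g(g(u4, u1), u5) = 1->2, 2->1, 3->1, 4->2
g(u2, u3) = 1->3, 2->4, 3->3, 4->3
g(g(g(u4, u1), u5), g(u2, u3)) = 1->1, 2->2, 3->1, 4->1

1->1, 2->2, 3->1, 4->1


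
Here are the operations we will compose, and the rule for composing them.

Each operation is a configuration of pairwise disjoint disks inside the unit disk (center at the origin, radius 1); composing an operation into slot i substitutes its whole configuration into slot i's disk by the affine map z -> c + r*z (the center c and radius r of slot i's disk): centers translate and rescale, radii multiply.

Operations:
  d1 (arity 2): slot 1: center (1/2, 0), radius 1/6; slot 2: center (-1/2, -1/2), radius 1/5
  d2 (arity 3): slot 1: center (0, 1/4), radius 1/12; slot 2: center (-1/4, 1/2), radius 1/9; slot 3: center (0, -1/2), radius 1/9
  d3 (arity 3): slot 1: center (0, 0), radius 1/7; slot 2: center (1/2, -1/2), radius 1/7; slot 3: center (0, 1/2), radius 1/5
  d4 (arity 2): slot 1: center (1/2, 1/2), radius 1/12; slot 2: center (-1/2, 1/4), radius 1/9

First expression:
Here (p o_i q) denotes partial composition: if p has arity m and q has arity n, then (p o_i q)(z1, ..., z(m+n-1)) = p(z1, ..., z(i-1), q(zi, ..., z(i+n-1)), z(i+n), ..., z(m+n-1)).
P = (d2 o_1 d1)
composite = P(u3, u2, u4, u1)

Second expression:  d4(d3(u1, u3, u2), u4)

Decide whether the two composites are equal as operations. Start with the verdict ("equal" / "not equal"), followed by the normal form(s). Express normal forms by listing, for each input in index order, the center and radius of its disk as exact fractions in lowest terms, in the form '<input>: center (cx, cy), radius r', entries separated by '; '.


not equal: they reduce to u1: center (0, -1/2), radius 1/9; u2: center (-1/24, 5/24), radius 1/60; u3: center (1/24, 1/4), radius 1/72; u4: center (-1/4, 1/2), radius 1/9 and u1: center (1/2, 1/2), radius 1/84; u2: center (1/2, 13/24), radius 1/60; u3: center (13/24, 11/24), radius 1/84; u4: center (-1/2, 1/4), radius 1/9

Normal form of the first expression: u1: center (0, -1/2), radius 1/9; u2: center (-1/24, 5/24), radius 1/60; u3: center (1/24, 1/4), radius 1/72; u4: center (-1/4, 1/2), radius 1/9
Normal form of the second expression: u1: center (1/2, 1/2), radius 1/84; u2: center (1/2, 13/24), radius 1/60; u3: center (13/24, 11/24), radius 1/84; u4: center (-1/2, 1/4), radius 1/9
They disagree, so not equal.


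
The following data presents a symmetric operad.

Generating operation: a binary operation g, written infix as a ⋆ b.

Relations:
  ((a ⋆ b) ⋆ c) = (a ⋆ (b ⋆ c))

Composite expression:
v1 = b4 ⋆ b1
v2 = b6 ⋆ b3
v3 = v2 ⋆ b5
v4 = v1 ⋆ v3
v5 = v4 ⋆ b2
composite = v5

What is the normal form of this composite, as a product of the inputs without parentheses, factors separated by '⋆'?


The g-tree's shape is irrelevant; the b-reading-order decides.
(b4 ⋆ b1) collapses to b4 ⋆ b1
(b6 ⋆ b3) collapses to b6 ⋆ b3
((b6 ⋆ b3) ⋆ b5) collapses to b6 ⋆ b3 ⋆ b5
((b4 ⋆ b1) ⋆ ((b6 ⋆ b3) ⋆ b5)) collapses to b4 ⋆ b1 ⋆ b6 ⋆ b3 ⋆ b5
(((b4 ⋆ b1) ⋆ ((b6 ⋆ b3) ⋆ b5)) ⋆ b2) collapses to b4 ⋆ b1 ⋆ b6 ⋆ b3 ⋆ b5 ⋆ b2

b4 ⋆ b1 ⋆ b6 ⋆ b3 ⋆ b5 ⋆ b2


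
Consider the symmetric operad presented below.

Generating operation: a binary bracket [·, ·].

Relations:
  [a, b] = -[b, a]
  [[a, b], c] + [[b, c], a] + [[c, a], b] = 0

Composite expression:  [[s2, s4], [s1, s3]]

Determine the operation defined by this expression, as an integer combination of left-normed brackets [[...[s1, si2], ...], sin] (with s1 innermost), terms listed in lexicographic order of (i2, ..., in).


In the tensor algebra, words opening s1 carry the s1-anchored form.
Composite bracket: [[s2, s4], [s1, s3]]
Each bracket splits as ab - ba, giving 8 signed words (2^3 = 8).
Only words starting with s1 matter:
  sign of s1s3s2s4 is -1, so it contributes -[[[s1, s3], s2], s4]
  sign of s1s3s4s2 is +1, so it contributes +[[[s1, s3], s4], s2]

-[[[s1, s3], s2], s4] + [[[s1, s3], s4], s2]


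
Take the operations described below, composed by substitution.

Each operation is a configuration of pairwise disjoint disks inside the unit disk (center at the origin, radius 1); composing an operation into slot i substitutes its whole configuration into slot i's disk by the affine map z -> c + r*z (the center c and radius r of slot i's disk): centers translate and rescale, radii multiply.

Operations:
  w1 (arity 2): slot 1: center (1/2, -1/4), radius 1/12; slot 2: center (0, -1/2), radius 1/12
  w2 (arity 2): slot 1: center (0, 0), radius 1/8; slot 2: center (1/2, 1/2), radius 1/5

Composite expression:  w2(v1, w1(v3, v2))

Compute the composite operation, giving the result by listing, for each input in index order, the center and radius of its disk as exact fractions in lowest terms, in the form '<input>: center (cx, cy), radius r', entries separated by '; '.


v1: center (0, 0), radius 1/8; v2: center (1/2, 2/5), radius 1/60; v3: center (3/5, 9/20), radius 1/60

Each v-disk chains the slot maps above it in w2; radii multiply.
v1: after 1 affine step, its disk has center (0, 0), radius 1/8
v3: after 2 affine steps, its disk has center (3/5, 9/20), radius 1/60
v2: after 2 affine steps, its disk has center (1/2, 2/5), radius 1/60


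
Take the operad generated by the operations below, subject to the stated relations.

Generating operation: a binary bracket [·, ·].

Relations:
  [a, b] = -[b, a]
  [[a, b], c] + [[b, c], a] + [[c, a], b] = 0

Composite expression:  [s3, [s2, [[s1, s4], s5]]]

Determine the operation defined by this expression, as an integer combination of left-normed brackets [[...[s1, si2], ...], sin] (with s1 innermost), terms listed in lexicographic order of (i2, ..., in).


Antisymmetry and Jacobi reduce to s1-anchored left-normed brackets.
Composite bracket: [s3, [s2, [[s1, s4], s5]]]
Full expansion: 16 signed words from ab - ba (2^4 = 16).
Keep just the words that open with s1:
  word s1s4s5s2s3 has sign +1, contributing +[[[[s1, s4], s5], s2], s3]

[[[[s1, s4], s5], s2], s3]


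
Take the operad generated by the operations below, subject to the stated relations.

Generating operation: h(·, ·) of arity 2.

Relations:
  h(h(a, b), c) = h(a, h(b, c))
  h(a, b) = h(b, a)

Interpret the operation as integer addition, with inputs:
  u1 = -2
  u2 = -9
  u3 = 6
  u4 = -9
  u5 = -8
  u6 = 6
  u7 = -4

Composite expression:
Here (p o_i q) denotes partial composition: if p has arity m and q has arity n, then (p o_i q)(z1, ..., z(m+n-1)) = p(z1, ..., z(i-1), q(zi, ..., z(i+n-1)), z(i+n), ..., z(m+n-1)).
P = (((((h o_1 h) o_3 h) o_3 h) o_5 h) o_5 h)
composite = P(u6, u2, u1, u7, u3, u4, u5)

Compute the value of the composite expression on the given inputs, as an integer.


-20


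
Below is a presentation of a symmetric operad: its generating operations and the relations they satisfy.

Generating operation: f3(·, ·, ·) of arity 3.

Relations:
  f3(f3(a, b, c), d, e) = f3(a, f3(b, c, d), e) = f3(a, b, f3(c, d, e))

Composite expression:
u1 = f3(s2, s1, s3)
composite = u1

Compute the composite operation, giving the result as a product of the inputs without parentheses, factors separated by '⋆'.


s2 ⋆ s1 ⋆ s3

All parenthesizations of f3 agree; list the s-inputs left to right.
f3(s2, s1, s3) linearizes to s2 ⋆ s1 ⋆ s3


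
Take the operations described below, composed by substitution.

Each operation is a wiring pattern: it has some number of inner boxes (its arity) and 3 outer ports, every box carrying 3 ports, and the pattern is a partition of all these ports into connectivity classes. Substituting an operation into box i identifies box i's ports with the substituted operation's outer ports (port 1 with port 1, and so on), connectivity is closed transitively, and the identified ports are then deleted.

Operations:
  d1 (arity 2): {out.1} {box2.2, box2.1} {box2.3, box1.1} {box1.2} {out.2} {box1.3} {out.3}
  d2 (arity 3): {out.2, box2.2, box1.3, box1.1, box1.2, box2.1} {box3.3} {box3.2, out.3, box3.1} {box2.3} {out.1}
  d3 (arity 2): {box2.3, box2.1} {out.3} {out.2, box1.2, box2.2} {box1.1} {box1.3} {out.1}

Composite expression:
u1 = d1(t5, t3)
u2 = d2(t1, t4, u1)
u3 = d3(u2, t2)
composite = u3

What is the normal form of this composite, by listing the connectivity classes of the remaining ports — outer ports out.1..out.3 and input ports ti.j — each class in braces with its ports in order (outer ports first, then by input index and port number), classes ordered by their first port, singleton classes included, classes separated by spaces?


{out.1} {out.2, t1.1, t1.2, t1.3, t2.2, t4.1, t4.2} {out.3} {t2.1, t2.3} {t3.1, t3.2} {t3.3, t5.1} {t4.3} {t5.2} {t5.3}

Reachability decides: close wires over d3-identified ports.
composing d1 on (t5, t3), with out.j its own outer ports: {out.1} {out.2} {out.3} {t3.1, t3.2} {t3.3, t5.1} {t5.2} {t5.3}
composing d2 on (t1, t4, t5, t3), with out.j its own outer ports: {out.1} {out.2, t1.1, t1.2, t1.3, t4.1, t4.2} {out.3} {t3.1, t3.2} {t3.3, t5.1} {t4.3} {t5.2} {t5.3}
composing d3 on (t1, t4, t5, t3, t2), with out.j its own outer ports: {out.1} {out.2, t1.1, t1.2, t1.3, t2.2, t4.1, t4.2} {out.3} {t2.1, t2.3} {t3.1, t3.2} {t3.3, t5.1} {t4.3} {t5.2} {t5.3}


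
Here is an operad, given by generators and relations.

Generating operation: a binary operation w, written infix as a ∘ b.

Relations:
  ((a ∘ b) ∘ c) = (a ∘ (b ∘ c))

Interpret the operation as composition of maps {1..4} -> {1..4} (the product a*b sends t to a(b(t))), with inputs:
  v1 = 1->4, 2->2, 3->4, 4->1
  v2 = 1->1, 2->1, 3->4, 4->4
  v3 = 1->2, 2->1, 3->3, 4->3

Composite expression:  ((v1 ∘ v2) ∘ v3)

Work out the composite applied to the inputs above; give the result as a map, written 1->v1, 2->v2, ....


(v1 ∘ v2) = 1->4, 2->4, 3->1, 4->1
((v1 ∘ v2) ∘ v3) = 1->4, 2->4, 3->1, 4->1

1->4, 2->4, 3->1, 4->1


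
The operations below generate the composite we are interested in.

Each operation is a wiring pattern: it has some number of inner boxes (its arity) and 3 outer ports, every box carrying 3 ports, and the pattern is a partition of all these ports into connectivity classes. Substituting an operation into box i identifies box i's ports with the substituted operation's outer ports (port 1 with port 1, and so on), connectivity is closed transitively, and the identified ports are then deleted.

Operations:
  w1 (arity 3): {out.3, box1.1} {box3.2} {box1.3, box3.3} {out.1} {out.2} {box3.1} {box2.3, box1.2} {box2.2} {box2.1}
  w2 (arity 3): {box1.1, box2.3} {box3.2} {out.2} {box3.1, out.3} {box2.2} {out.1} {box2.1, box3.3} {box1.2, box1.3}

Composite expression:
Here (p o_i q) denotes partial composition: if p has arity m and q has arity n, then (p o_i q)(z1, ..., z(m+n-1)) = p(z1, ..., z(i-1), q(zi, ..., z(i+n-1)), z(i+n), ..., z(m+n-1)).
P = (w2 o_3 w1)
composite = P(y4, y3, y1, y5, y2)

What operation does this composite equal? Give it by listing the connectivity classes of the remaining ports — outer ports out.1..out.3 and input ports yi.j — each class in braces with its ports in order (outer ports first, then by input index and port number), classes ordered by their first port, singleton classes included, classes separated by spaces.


{out.1} {out.2} {out.3} {y1.1, y3.1} {y1.2, y5.3} {y1.3, y2.3} {y2.1} {y2.2} {y3.2} {y3.3, y4.1} {y4.2, y4.3} {y5.1} {y5.2}


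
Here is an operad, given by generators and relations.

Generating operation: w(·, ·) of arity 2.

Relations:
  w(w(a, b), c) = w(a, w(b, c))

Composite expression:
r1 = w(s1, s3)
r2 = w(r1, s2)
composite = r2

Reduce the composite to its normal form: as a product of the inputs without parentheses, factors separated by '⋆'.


s1 ⋆ s3 ⋆ s2

Associativity of w dissolves the nesting; only the s-input order survives.
w(s1, s3) collapses to s1 ⋆ s3
w(w(s1, s3), s2) collapses to s1 ⋆ s3 ⋆ s2


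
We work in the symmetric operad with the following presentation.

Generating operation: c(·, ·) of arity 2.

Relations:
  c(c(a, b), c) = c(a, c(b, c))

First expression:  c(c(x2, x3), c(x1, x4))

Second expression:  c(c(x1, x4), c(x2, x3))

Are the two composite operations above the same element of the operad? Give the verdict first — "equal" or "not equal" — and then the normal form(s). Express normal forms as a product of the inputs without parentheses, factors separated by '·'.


The first composite normalizes to x2 · x3 · x1 · x4
The second composite normalizes to x1 · x4 · x2 · x3
Distinct normal forms: not equal.

not equal — first x2 · x3 · x1 · x4, second x1 · x4 · x2 · x3


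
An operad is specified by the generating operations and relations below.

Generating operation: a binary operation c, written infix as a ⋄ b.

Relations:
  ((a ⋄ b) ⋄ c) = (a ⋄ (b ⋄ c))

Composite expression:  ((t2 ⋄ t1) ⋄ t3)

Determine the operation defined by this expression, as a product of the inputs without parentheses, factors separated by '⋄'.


t2 ⋄ t1 ⋄ t3


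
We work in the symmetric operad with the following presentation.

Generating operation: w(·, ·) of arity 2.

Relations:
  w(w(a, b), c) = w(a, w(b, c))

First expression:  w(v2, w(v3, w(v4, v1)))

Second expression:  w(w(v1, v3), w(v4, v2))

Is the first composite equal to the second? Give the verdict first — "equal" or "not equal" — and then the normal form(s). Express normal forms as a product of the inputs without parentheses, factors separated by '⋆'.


In normal form, the first expression is v2 ⋆ v3 ⋆ v4 ⋆ v1
In normal form, the second expression is v1 ⋆ v3 ⋆ v4 ⋆ v2
The normal forms differ: not equal.

not equal; first: v2 ⋆ v3 ⋆ v4 ⋆ v1; second: v1 ⋆ v3 ⋆ v4 ⋆ v2


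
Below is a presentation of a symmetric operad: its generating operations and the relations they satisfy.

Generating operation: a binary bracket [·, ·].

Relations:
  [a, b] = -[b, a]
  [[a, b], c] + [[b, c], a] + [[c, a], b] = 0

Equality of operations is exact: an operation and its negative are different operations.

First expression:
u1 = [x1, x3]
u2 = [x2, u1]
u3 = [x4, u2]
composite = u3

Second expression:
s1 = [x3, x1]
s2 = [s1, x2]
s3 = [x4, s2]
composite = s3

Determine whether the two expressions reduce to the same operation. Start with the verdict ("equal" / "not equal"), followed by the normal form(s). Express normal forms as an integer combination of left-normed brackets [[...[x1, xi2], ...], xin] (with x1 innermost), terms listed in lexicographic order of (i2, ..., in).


equal; the common form is [[[x1, x3], x2], x4]


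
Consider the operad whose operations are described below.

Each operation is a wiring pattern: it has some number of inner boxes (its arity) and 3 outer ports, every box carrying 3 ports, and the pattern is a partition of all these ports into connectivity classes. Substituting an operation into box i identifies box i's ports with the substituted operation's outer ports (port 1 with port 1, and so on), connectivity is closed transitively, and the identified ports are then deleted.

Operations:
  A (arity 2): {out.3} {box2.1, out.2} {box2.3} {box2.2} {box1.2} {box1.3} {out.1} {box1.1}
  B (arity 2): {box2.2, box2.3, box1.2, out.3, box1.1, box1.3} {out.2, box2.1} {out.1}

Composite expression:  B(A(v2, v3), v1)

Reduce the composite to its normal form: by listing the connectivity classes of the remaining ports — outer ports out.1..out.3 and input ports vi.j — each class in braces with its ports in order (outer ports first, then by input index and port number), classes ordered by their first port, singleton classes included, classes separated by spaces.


{out.1} {out.2, v1.1} {out.3, v1.2, v1.3, v3.1} {v2.1} {v2.2} {v2.3} {v3.2} {v3.3}


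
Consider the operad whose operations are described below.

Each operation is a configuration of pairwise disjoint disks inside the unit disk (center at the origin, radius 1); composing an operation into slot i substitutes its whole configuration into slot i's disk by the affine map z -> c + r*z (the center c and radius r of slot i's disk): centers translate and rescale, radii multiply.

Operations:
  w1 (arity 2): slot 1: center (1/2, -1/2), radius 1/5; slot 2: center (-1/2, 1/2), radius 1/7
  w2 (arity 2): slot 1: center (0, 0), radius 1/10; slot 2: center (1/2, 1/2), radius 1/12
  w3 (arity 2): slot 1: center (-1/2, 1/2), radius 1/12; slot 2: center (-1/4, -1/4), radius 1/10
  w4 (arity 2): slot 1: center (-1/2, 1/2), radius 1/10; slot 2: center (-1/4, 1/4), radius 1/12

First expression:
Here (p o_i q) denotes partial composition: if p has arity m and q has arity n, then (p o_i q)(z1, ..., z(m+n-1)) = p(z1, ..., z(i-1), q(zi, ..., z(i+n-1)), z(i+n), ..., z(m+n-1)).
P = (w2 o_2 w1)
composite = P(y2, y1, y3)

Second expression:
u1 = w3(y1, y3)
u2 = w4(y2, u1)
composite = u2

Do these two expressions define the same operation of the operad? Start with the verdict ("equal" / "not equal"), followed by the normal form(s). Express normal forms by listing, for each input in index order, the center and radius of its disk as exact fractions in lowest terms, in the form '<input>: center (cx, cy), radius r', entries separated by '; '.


not equal; first: y1: center (13/24, 11/24), radius 1/60; y2: center (0, 0), radius 1/10; y3: center (11/24, 13/24), radius 1/84; second: y1: center (-7/24, 7/24), radius 1/144; y2: center (-1/2, 1/2), radius 1/10; y3: center (-13/48, 11/48), radius 1/120

Reducing the first expression gives y1: center (13/24, 11/24), radius 1/60; y2: center (0, 0), radius 1/10; y3: center (11/24, 13/24), radius 1/84
Reducing the second expression gives y1: center (-7/24, 7/24), radius 1/144; y2: center (-1/2, 1/2), radius 1/10; y3: center (-13/48, 11/48), radius 1/120
Different reductions; not equal.


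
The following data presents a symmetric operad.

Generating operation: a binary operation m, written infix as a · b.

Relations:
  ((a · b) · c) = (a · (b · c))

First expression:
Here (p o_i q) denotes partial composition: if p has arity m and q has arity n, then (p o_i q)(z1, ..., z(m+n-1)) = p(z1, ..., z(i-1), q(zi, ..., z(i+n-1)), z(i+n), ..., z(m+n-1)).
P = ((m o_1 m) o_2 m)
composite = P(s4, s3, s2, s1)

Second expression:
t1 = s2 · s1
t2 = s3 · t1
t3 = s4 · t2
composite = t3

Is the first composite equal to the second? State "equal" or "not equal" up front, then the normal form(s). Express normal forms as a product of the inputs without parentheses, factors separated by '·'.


Reducing the first expression gives s4 · s3 · s2 · s1
Reducing the second expression gives s4 · s3 · s2 · s1
Identical normal forms: equal.

equal — both sides give s4 · s3 · s2 · s1


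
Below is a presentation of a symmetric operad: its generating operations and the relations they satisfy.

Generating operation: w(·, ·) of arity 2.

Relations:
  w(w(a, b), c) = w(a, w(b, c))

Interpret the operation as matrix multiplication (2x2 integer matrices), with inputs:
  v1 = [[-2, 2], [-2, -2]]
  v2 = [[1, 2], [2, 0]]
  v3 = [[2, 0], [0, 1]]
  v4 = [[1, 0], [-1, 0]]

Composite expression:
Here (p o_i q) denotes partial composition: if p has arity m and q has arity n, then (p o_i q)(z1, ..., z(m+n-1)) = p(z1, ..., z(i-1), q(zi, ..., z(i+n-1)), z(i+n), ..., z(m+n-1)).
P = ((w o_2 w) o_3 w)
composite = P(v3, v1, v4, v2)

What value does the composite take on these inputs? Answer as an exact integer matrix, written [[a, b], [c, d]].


[[-8, -16], [0, 0]]

w(v4, v2) = [[1, 2], [-1, -2]]
w(v1, w(v4, v2)) = [[-4, -8], [0, 0]]
w(v3, w(v1, w(v4, v2))) = [[-8, -16], [0, 0]]


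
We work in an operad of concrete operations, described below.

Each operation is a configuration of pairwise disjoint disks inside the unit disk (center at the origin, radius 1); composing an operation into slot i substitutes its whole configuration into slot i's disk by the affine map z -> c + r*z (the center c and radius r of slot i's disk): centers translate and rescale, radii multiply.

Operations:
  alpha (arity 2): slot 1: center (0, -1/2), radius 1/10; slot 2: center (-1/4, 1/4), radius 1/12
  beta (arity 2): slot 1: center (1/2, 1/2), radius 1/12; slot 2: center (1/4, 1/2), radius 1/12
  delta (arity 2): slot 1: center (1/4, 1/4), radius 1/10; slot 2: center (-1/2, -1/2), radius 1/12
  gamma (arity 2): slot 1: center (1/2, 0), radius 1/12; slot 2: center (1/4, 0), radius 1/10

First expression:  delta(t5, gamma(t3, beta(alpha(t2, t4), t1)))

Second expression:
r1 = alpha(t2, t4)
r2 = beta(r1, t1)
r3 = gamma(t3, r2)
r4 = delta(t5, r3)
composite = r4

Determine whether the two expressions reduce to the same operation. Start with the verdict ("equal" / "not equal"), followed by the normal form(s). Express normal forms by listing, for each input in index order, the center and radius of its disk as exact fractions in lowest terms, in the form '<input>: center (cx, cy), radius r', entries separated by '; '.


equal — both sides give t1: center (-229/480, -119/240), radius 1/1440; t2: center (-19/40, -1429/2880), radius 1/14400; t3: center (-11/24, -1/2), radius 1/144; t4: center (-2737/5760, -571/1152), radius 1/17280; t5: center (1/4, 1/4), radius 1/10


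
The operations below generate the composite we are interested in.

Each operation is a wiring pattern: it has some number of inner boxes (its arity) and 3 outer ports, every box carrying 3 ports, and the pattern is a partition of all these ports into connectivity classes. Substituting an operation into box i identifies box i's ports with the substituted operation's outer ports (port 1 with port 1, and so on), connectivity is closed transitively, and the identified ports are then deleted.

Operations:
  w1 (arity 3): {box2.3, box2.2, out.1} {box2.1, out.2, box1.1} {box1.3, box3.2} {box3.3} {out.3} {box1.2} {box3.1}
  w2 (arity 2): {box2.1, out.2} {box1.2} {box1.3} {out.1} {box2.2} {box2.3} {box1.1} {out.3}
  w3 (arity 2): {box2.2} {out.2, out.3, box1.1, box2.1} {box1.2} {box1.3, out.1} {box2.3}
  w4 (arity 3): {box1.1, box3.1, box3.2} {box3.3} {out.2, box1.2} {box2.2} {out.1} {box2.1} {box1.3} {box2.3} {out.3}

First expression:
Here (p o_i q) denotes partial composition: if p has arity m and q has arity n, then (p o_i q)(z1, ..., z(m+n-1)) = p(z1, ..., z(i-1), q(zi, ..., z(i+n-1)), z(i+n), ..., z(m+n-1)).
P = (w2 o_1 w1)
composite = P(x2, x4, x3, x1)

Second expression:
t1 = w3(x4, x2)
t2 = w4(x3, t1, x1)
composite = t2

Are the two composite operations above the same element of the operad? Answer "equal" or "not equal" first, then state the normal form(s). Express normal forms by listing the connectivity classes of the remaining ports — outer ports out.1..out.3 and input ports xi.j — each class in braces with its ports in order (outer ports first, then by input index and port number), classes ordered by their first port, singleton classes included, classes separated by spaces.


The first expression reduces to {out.1} {out.2, x1.1} {out.3} {x1.2} {x1.3} {x2.1, x4.1} {x2.2} {x2.3, x3.2} {x3.1} {x3.3} {x4.2, x4.3}
The second expression reduces to {out.1} {out.2, x3.2} {out.3} {x1.1, x1.2, x3.1} {x1.3} {x2.1, x4.1} {x2.2} {x2.3} {x3.3} {x4.2} {x4.3}
They disagree, so not equal.

not equal: they reduce to {out.1} {out.2, x1.1} {out.3} {x1.2} {x1.3} {x2.1, x4.1} {x2.2} {x2.3, x3.2} {x3.1} {x3.3} {x4.2, x4.3} and {out.1} {out.2, x3.2} {out.3} {x1.1, x1.2, x3.1} {x1.3} {x2.1, x4.1} {x2.2} {x2.3} {x3.3} {x4.2} {x4.3}


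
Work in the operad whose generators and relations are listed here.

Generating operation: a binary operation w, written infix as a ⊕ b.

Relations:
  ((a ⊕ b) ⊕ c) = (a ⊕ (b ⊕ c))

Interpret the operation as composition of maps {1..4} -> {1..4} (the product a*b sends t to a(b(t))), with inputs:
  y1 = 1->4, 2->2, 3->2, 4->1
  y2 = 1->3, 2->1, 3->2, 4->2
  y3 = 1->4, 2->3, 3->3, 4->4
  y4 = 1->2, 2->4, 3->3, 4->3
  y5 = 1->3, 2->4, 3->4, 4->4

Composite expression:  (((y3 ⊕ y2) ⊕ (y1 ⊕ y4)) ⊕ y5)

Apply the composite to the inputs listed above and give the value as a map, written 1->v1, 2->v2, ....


1->4, 2->4, 3->4, 4->4

(y3 ⊕ y2) = 1->3, 2->4, 3->3, 4->3
(y1 ⊕ y4) = 1->2, 2->1, 3->2, 4->2
((y3 ⊕ y2) ⊕ (y1 ⊕ y4)) = 1->4, 2->3, 3->4, 4->4
(((y3 ⊕ y2) ⊕ (y1 ⊕ y4)) ⊕ y5) = 1->4, 2->4, 3->4, 4->4


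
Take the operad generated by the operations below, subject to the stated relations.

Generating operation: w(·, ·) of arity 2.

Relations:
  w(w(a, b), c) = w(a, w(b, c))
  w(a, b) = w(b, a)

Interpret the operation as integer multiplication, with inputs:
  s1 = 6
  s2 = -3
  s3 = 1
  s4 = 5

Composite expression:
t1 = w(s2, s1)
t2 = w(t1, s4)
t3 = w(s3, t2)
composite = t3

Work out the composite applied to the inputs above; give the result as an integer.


-90

w(s2, s1) = -18
w(w(s2, s1), s4) = -90
w(s3, w(w(s2, s1), s4)) = -90


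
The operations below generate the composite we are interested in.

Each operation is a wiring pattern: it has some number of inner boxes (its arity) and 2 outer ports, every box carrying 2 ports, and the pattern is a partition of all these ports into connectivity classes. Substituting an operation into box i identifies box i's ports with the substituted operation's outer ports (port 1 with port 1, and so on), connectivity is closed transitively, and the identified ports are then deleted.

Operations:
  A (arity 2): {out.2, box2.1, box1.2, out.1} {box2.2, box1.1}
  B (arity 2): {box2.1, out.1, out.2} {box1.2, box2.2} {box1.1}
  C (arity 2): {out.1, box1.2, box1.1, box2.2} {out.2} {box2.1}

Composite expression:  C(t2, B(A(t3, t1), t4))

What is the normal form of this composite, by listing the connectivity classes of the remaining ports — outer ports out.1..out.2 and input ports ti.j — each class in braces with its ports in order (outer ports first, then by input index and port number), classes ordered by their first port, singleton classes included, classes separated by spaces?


Reachability decides: close wires over C-identified ports.
the subtree at A composes to {out.1, out.2, t1.1, t3.2} {t1.2, t3.1} on (t3, t1); out.j = own outer ports
the subtree at B composes to {out.1, out.2, t4.1} {t1.1, t3.2, t4.2} {t1.2, t3.1} on (t3, t1, t4); out.j = own outer ports
the subtree at C composes to {out.1, t2.1, t2.2, t4.1} {out.2} {t1.1, t3.2, t4.2} {t1.2, t3.1} on (t2, t3, t1, t4); out.j = own outer ports

{out.1, t2.1, t2.2, t4.1} {out.2} {t1.1, t3.2, t4.2} {t1.2, t3.1}


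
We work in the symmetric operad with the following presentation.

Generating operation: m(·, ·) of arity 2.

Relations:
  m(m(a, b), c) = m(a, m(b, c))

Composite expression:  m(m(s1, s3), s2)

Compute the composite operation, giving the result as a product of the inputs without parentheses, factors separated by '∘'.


s1 ∘ s3 ∘ s2


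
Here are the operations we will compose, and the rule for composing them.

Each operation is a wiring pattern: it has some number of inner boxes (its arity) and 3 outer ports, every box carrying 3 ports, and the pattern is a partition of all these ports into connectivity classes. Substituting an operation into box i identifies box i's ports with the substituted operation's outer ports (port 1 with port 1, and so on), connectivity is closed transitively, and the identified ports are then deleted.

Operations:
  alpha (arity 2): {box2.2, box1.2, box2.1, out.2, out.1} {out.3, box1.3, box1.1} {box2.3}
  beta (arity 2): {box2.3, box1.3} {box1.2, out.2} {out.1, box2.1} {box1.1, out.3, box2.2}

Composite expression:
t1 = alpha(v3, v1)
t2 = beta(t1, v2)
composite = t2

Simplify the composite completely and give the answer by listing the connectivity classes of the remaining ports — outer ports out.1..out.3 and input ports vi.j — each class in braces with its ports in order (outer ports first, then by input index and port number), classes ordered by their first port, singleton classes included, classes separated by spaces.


{out.1, v2.1} {out.2, out.3, v1.1, v1.2, v2.2, v3.2} {v1.3} {v2.3, v3.1, v3.3}

Connectivity passes through glued beta-boundaries; trace each wire chain.
alpha over (v3, v1) gives {out.1, out.2, v1.1, v1.2, v3.2} {out.3, v3.1, v3.3} {v1.3}, out.j being that stage's outer ports
beta over (v3, v1, v2) gives {out.1, v2.1} {out.2, out.3, v1.1, v1.2, v2.2, v3.2} {v1.3} {v2.3, v3.1, v3.3}, out.j being that stage's outer ports


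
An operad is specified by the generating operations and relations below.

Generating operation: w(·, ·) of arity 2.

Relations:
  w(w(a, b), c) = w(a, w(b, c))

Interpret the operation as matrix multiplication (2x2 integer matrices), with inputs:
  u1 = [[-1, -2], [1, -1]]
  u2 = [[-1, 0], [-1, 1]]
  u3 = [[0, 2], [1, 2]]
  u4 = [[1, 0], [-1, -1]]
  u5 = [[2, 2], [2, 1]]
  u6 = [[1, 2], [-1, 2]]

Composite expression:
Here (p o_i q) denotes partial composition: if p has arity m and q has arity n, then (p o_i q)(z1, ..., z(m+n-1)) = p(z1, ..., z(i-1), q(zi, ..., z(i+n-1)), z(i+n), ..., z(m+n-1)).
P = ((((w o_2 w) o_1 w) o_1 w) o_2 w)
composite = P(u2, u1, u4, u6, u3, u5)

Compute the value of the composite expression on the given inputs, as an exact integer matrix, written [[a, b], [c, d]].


w(u1, u4) = [[1, 2], [2, 1]]
w(u2, w(u1, u4)) = [[-1, -2], [1, -1]]
w(w(u2, w(u1, u4)), u6) = [[1, -6], [2, 0]]
w(u3, u5) = [[4, 2], [6, 4]]
w(w(w(u2, w(u1, u4)), u6), w(u3, u5)) = [[-32, -22], [8, 4]]

[[-32, -22], [8, 4]]


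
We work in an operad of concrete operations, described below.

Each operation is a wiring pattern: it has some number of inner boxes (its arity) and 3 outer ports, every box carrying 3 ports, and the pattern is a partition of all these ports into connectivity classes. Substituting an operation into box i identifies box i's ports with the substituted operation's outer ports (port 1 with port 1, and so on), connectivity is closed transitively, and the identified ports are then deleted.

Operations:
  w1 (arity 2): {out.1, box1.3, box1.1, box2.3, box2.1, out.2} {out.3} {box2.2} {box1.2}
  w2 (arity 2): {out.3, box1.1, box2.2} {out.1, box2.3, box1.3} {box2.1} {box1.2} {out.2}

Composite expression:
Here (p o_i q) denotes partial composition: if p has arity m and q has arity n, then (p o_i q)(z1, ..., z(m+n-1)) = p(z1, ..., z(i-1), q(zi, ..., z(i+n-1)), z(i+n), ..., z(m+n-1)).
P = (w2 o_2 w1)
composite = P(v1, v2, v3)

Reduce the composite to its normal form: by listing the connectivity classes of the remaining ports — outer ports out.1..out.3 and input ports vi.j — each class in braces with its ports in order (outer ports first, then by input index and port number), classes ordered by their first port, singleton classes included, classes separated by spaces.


{out.1, v1.3} {out.2} {out.3, v1.1, v2.1, v2.3, v3.1, v3.3} {v1.2} {v2.2} {v3.2}
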